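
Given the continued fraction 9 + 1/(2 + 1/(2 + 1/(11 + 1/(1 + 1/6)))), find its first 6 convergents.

Using the convergent recurrence p_i = a_i*p_{i-1} + p_{i-2}, q_i = a_i*q_{i-1} + q_{i-2} with p_{-2}=0, p_{-1}=1, q_{-2}=1, q_{-1}=0:
  i=0: a_0=9, p_0 = 9*1 + 0 = 9, q_0 = 9*0 + 1 = 1.
  i=1: a_1=2, p_1 = 2*9 + 1 = 19, q_1 = 2*1 + 0 = 2.
  i=2: a_2=2, p_2 = 2*19 + 9 = 47, q_2 = 2*2 + 1 = 5.
  i=3: a_3=11, p_3 = 11*47 + 19 = 536, q_3 = 11*5 + 2 = 57.
  i=4: a_4=1, p_4 = 1*536 + 47 = 583, q_4 = 1*57 + 5 = 62.
  i=5: a_5=6, p_5 = 6*583 + 536 = 4034, q_5 = 6*62 + 57 = 429.

9/1, 19/2, 47/5, 536/57, 583/62, 4034/429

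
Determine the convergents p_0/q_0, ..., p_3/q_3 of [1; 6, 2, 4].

1/1, 7/6, 15/13, 67/58

Using the convergent recurrence p_i = a_i*p_{i-1} + p_{i-2}, q_i = a_i*q_{i-1} + q_{i-2} with p_{-2}=0, p_{-1}=1, q_{-2}=1, q_{-1}=0:
  i=0: a_0=1, p_0 = 1*1 + 0 = 1, q_0 = 1*0 + 1 = 1.
  i=1: a_1=6, p_1 = 6*1 + 1 = 7, q_1 = 6*1 + 0 = 6.
  i=2: a_2=2, p_2 = 2*7 + 1 = 15, q_2 = 2*6 + 1 = 13.
  i=3: a_3=4, p_3 = 4*15 + 7 = 67, q_3 = 4*13 + 6 = 58.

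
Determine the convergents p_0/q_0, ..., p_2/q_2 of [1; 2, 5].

1/1, 3/2, 16/11

Using the convergent recurrence p_i = a_i*p_{i-1} + p_{i-2}, q_i = a_i*q_{i-1} + q_{i-2} with p_{-2}=0, p_{-1}=1, q_{-2}=1, q_{-1}=0:
  i=0: a_0=1, p_0 = 1*1 + 0 = 1, q_0 = 1*0 + 1 = 1.
  i=1: a_1=2, p_1 = 2*1 + 1 = 3, q_1 = 2*1 + 0 = 2.
  i=2: a_2=5, p_2 = 5*3 + 1 = 16, q_2 = 5*2 + 1 = 11.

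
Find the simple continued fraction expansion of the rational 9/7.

Run the Euclidean algorithm on 9 and 7; the successive quotients are the partial quotients a_0, a_1, ... (each step inverts the fractional part left over by the previous one):
  9 = 1*7 + 2, so a_0 = 1.
  7 = 3*2 + 1, so a_1 = 3.
  2 = 2*1 + 0, so a_2 = 2.
The remainder reaches 0 after 3 divisions, so the expansion has 3 partial quotients, read off in order.

[1; 3, 2]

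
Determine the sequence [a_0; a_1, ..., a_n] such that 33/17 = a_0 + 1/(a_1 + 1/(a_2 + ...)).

Run the Euclidean algorithm on 33 and 17; the successive quotients are the partial quotients a_0, a_1, ... (each step inverts the fractional part left over by the previous one):
  33 = 1*17 + 16, so a_0 = 1.
  17 = 1*16 + 1, so a_1 = 1.
  16 = 16*1 + 0, so a_2 = 16.
The remainder reaches 0 after 3 divisions, so the expansion has 3 partial quotients, read off in order.

[1; 1, 16]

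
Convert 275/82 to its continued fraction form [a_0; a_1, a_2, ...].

Run the Euclidean algorithm on 275 and 82; the successive quotients are the partial quotients a_0, a_1, ... (each step inverts the fractional part left over by the previous one):
  275 = 3*82 + 29, so a_0 = 3.
  82 = 2*29 + 24, so a_1 = 2.
  29 = 1*24 + 5, so a_2 = 1.
  24 = 4*5 + 4, so a_3 = 4.
  5 = 1*4 + 1, so a_4 = 1.
  4 = 4*1 + 0, so a_5 = 4.
The remainder reaches 0 after 6 divisions, so the expansion has 6 partial quotients, read off in order.

[3; 2, 1, 4, 1, 4]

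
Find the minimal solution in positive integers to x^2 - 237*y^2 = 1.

(x, y) = (228151, 14820)

First expand sqrt(237) as a continued fraction. With x_i = (sqrt(237) + m_i)/d_i and (m_0, d_0) = (0, 1): a_0 = floor(sqrt(237)) = 15, since 15^2 = 225 <= 237 < 256 = 16^2.
Iterate m_{i+1} = d_i*a_i - m_i, d_{i+1} = (237 - m_{i+1}^2)/d_i, a_{i+1} = floor((a_0 + m_{i+1})/d_{i+1}):
  m_1 = 1*15 - 0 = 15, d_1 = (237 - 15^2)/1 = 12/1 = 12, a_1 = floor((15 + 15)/12) = 2.
  m_2 = 12*2 - 15 = 9, d_2 = (237 - 9^2)/12 = 156/12 = 13, a_2 = floor((15 + 9)/13) = 1.
  m_3 = 13*1 - 9 = 4, d_3 = (237 - 4^2)/13 = 221/13 = 17, a_3 = floor((15 + 4)/17) = 1.
  m_4 = 17*1 - 4 = 13, d_4 = (237 - 13^2)/17 = 68/17 = 4, a_4 = floor((15 + 13)/4) = 7.
  m_5 = 4*7 - 13 = 15, d_5 = (237 - 15^2)/4 = 12/4 = 3, a_5 = floor((15 + 15)/3) = 10.
  m_6 = 3*10 - 15 = 15, d_6 = (237 - 15^2)/3 = 12/3 = 4, a_6 = floor((15 + 15)/4) = 7.
  m_7 = 4*7 - 15 = 13, d_7 = (237 - 13^2)/4 = 68/4 = 17, a_7 = floor((15 + 13)/17) = 1.
  m_8 = 17*1 - 13 = 4, d_8 = (237 - 4^2)/17 = 221/17 = 13, a_8 = floor((15 + 4)/13) = 1.
  m_9 = 13*1 - 4 = 9, d_9 = (237 - 9^2)/13 = 156/13 = 12, a_9 = floor((15 + 9)/12) = 2.
  m_10 = 12*2 - 9 = 15, d_10 = (237 - 15^2)/12 = 12/12 = 1, a_10 = floor((15 + 15)/1) = 30.
  m_11 = 1*30 - 15 = 15, d_11 = (237 - 15^2)/1 = 12/1 = 12: (m_11, d_11) = (m_1, d_1) = (15, 12), so from here the quotients repeat a_1, ..., a_10; the period length is 10.
So sqrt(237) = [15; (2, 1, 1, 7, 10, 7, 1, 1, 2, 30)] with period length k = 10.
k is even, so the fundamental solution of x^2 - 237y^2 = 1 is (p_{k-1}, q_{k-1}) = (p_9, q_9); compute convergents through index 9.
Convergents (p_i = a_i*p_{i-1} + p_{i-2}, q_i = a_i*q_{i-1} + q_{i-2} with p_{-2}=0, p_{-1}=1, q_{-2}=1, q_{-1}=0):
  i=0: a_0=15, p_0 = 15*1 + 0 = 15, q_0 = 15*0 + 1 = 1.
  i=1: a_1=2, p_1 = 2*15 + 1 = 31, q_1 = 2*1 + 0 = 2.
  i=2: a_2=1, p_2 = 1*31 + 15 = 46, q_2 = 1*2 + 1 = 3.
  i=3: a_3=1, p_3 = 1*46 + 31 = 77, q_3 = 1*3 + 2 = 5.
  i=4: a_4=7, p_4 = 7*77 + 46 = 585, q_4 = 7*5 + 3 = 38.
  i=5: a_5=10, p_5 = 10*585 + 77 = 5927, q_5 = 10*38 + 5 = 385.
  i=6: a_6=7, p_6 = 7*5927 + 585 = 42074, q_6 = 7*385 + 38 = 2733.
  i=7: a_7=1, p_7 = 1*42074 + 5927 = 48001, q_7 = 1*2733 + 385 = 3118.
  i=8: a_8=1, p_8 = 1*48001 + 42074 = 90075, q_8 = 1*3118 + 2733 = 5851.
  i=9: a_9=2, p_9 = 2*90075 + 48001 = 228151, q_9 = 2*5851 + 3118 = 14820.
Check: 228151^2 - 237*14820^2 = 52052878801 - 52052878800 = 1, so (x, y) = (228151, 14820) solves the equation, and by the theorem it is the least positive solution.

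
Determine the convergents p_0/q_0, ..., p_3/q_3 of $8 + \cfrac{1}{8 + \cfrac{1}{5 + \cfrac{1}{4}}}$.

Using the convergent recurrence p_i = a_i*p_{i-1} + p_{i-2}, q_i = a_i*q_{i-1} + q_{i-2} with p_{-2}=0, p_{-1}=1, q_{-2}=1, q_{-1}=0:
  i=0: a_0=8, p_0 = 8*1 + 0 = 8, q_0 = 8*0 + 1 = 1.
  i=1: a_1=8, p_1 = 8*8 + 1 = 65, q_1 = 8*1 + 0 = 8.
  i=2: a_2=5, p_2 = 5*65 + 8 = 333, q_2 = 5*8 + 1 = 41.
  i=3: a_3=4, p_3 = 4*333 + 65 = 1397, q_3 = 4*41 + 8 = 172.

8/1, 65/8, 333/41, 1397/172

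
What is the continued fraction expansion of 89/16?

[5; 1, 1, 3, 2]

Run the Euclidean algorithm on 89 and 16; the successive quotients are the partial quotients a_0, a_1, ... (each step inverts the fractional part left over by the previous one):
  89 = 5*16 + 9, so a_0 = 5.
  16 = 1*9 + 7, so a_1 = 1.
  9 = 1*7 + 2, so a_2 = 1.
  7 = 3*2 + 1, so a_3 = 3.
  2 = 2*1 + 0, so a_4 = 2.
The remainder reaches 0 after 5 divisions, so the expansion has 5 partial quotients, read off in order.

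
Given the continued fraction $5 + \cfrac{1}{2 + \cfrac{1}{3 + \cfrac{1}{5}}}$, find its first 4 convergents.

Using the convergent recurrence p_i = a_i*p_{i-1} + p_{i-2}, q_i = a_i*q_{i-1} + q_{i-2} with p_{-2}=0, p_{-1}=1, q_{-2}=1, q_{-1}=0:
  i=0: a_0=5, p_0 = 5*1 + 0 = 5, q_0 = 5*0 + 1 = 1.
  i=1: a_1=2, p_1 = 2*5 + 1 = 11, q_1 = 2*1 + 0 = 2.
  i=2: a_2=3, p_2 = 3*11 + 5 = 38, q_2 = 3*2 + 1 = 7.
  i=3: a_3=5, p_3 = 5*38 + 11 = 201, q_3 = 5*7 + 2 = 37.

5/1, 11/2, 38/7, 201/37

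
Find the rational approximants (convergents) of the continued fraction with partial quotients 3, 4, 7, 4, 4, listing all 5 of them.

Using the convergent recurrence p_i = a_i*p_{i-1} + p_{i-2}, q_i = a_i*q_{i-1} + q_{i-2} with p_{-2}=0, p_{-1}=1, q_{-2}=1, q_{-1}=0:
  i=0: a_0=3, p_0 = 3*1 + 0 = 3, q_0 = 3*0 + 1 = 1.
  i=1: a_1=4, p_1 = 4*3 + 1 = 13, q_1 = 4*1 + 0 = 4.
  i=2: a_2=7, p_2 = 7*13 + 3 = 94, q_2 = 7*4 + 1 = 29.
  i=3: a_3=4, p_3 = 4*94 + 13 = 389, q_3 = 4*29 + 4 = 120.
  i=4: a_4=4, p_4 = 4*389 + 94 = 1650, q_4 = 4*120 + 29 = 509.

3/1, 13/4, 94/29, 389/120, 1650/509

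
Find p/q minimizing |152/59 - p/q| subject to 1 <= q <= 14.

Expand x = 152/59 as a continued fraction with the Euclidean algorithm:
  152 = 2*59 + 34, so a_0 = 2.
  59 = 1*34 + 25, so a_1 = 1.
  34 = 1*25 + 9, so a_2 = 1.
  25 = 2*9 + 7, so a_3 = 2.
  9 = 1*7 + 2, so a_4 = 1.
  7 = 3*2 + 1, so a_5 = 3.
  2 = 2*1 + 0, so a_6 = 2.
so x = [2; 1, 1, 2, 1, 3, 2].
Convergents (p_i = a_i*p_{i-1} + p_{i-2}, q_i = a_i*q_{i-1} + q_{i-2} with p_{-2}=0, p_{-1}=1, q_{-2}=1, q_{-1}=0), until the denominator exceeds 14:
  i=0: a_0=2, p_0 = 2*1 + 0 = 2, q_0 = 2*0 + 1 = 1.
  i=1: a_1=1, p_1 = 1*2 + 1 = 3, q_1 = 1*1 + 0 = 1.
  i=2: a_2=1, p_2 = 1*3 + 2 = 5, q_2 = 1*1 + 1 = 2.
  i=3: a_3=2, p_3 = 2*5 + 3 = 13, q_3 = 2*2 + 1 = 5.
  i=4: a_4=1, p_4 = 1*13 + 5 = 18, q_4 = 1*5 + 2 = 7.
  i=5: a_5=3, p_5 = 3*18 + 13 = 67, q_5 = 3*7 + 5 = 26.
q_5 = 26 > 14, so the last convergent with denominator <= 14 is p_4/q_4 = 18/7.
The closest fraction with denominator <= 14 is either p_4/q_4 or the intermediate fraction (k*p_4 + p_3)/(k*q_4 + q_3) with the largest k >= 1 whose denominator stays <= 14; these approach x as k grows, and every other convergent or intermediate fraction in range is farther away.
Largest k: floor((14 - q_3)/q_4) = floor((14 - 5)/7) = 1.
That gives (1*18 + 13)/(1*7 + 5) = 31/12.
Compare the errors: |x - 18/7| = |152*7 - 18*59|/(59*7) = 2/413, and |x - 31/12| = |152*12 - 31*59|/(59*12) = 5/708.
Cross-multiplying, 2*708 = 1416 < 2065 = 5*413, so 2/413 is smaller: the convergent 18/7 is closer to x than 31/12.

18/7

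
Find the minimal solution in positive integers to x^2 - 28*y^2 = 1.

(x, y) = (127, 24)

First expand sqrt(28) as a continued fraction. With x_i = (sqrt(28) + m_i)/d_i and (m_0, d_0) = (0, 1): a_0 = floor(sqrt(28)) = 5, since 5^2 = 25 <= 28 < 36 = 6^2.
Iterate m_{i+1} = d_i*a_i - m_i, d_{i+1} = (28 - m_{i+1}^2)/d_i, a_{i+1} = floor((a_0 + m_{i+1})/d_{i+1}):
  m_1 = 1*5 - 0 = 5, d_1 = (28 - 5^2)/1 = 3/1 = 3, a_1 = floor((5 + 5)/3) = 3.
  m_2 = 3*3 - 5 = 4, d_2 = (28 - 4^2)/3 = 12/3 = 4, a_2 = floor((5 + 4)/4) = 2.
  m_3 = 4*2 - 4 = 4, d_3 = (28 - 4^2)/4 = 12/4 = 3, a_3 = floor((5 + 4)/3) = 3.
  m_4 = 3*3 - 4 = 5, d_4 = (28 - 5^2)/3 = 3/3 = 1, a_4 = floor((5 + 5)/1) = 10.
  m_5 = 1*10 - 5 = 5, d_5 = (28 - 5^2)/1 = 3/1 = 3: (m_5, d_5) = (m_1, d_1) = (5, 3), so from here the quotients repeat a_1, ..., a_4; the period length is 4.
So sqrt(28) = [5; (3, 2, 3, 10)] with period length k = 4.
k is even, so the fundamental solution of x^2 - 28y^2 = 1 is (p_{k-1}, q_{k-1}) = (p_3, q_3); compute convergents through index 3.
Convergents (p_i = a_i*p_{i-1} + p_{i-2}, q_i = a_i*q_{i-1} + q_{i-2} with p_{-2}=0, p_{-1}=1, q_{-2}=1, q_{-1}=0):
  i=0: a_0=5, p_0 = 5*1 + 0 = 5, q_0 = 5*0 + 1 = 1.
  i=1: a_1=3, p_1 = 3*5 + 1 = 16, q_1 = 3*1 + 0 = 3.
  i=2: a_2=2, p_2 = 2*16 + 5 = 37, q_2 = 2*3 + 1 = 7.
  i=3: a_3=3, p_3 = 3*37 + 16 = 127, q_3 = 3*7 + 3 = 24.
Check: 127^2 - 28*24^2 = 16129 - 16128 = 1, so (x, y) = (127, 24) solves the equation, and by the theorem it is the least positive solution.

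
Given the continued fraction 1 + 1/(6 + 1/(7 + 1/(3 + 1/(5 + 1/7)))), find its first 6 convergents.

1/1, 7/6, 50/43, 157/135, 835/718, 6002/5161

Using the convergent recurrence p_i = a_i*p_{i-1} + p_{i-2}, q_i = a_i*q_{i-1} + q_{i-2} with p_{-2}=0, p_{-1}=1, q_{-2}=1, q_{-1}=0:
  i=0: a_0=1, p_0 = 1*1 + 0 = 1, q_0 = 1*0 + 1 = 1.
  i=1: a_1=6, p_1 = 6*1 + 1 = 7, q_1 = 6*1 + 0 = 6.
  i=2: a_2=7, p_2 = 7*7 + 1 = 50, q_2 = 7*6 + 1 = 43.
  i=3: a_3=3, p_3 = 3*50 + 7 = 157, q_3 = 3*43 + 6 = 135.
  i=4: a_4=5, p_4 = 5*157 + 50 = 835, q_4 = 5*135 + 43 = 718.
  i=5: a_5=7, p_5 = 7*835 + 157 = 6002, q_5 = 7*718 + 135 = 5161.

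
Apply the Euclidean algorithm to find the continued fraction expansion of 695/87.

Run the Euclidean algorithm on 695 and 87; the successive quotients are the partial quotients a_0, a_1, ... (each step inverts the fractional part left over by the previous one):
  695 = 7*87 + 86, so a_0 = 7.
  87 = 1*86 + 1, so a_1 = 1.
  86 = 86*1 + 0, so a_2 = 86.
The remainder reaches 0 after 3 divisions, so the expansion has 3 partial quotients, read off in order.

[7; 1, 86]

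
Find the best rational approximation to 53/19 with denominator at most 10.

14/5

Expand x = 53/19 as a continued fraction with the Euclidean algorithm:
  53 = 2*19 + 15, so a_0 = 2.
  19 = 1*15 + 4, so a_1 = 1.
  15 = 3*4 + 3, so a_2 = 3.
  4 = 1*3 + 1, so a_3 = 1.
  3 = 3*1 + 0, so a_4 = 3.
so x = [2; 1, 3, 1, 3].
Convergents (p_i = a_i*p_{i-1} + p_{i-2}, q_i = a_i*q_{i-1} + q_{i-2} with p_{-2}=0, p_{-1}=1, q_{-2}=1, q_{-1}=0), until the denominator exceeds 10:
  i=0: a_0=2, p_0 = 2*1 + 0 = 2, q_0 = 2*0 + 1 = 1.
  i=1: a_1=1, p_1 = 1*2 + 1 = 3, q_1 = 1*1 + 0 = 1.
  i=2: a_2=3, p_2 = 3*3 + 2 = 11, q_2 = 3*1 + 1 = 4.
  i=3: a_3=1, p_3 = 1*11 + 3 = 14, q_3 = 1*4 + 1 = 5.
  i=4: a_4=3, p_4 = 3*14 + 11 = 53, q_4 = 3*5 + 4 = 19.
q_4 = 19 > 10, so the last convergent with denominator <= 10 is p_3/q_3 = 14/5.
The closest fraction with denominator <= 10 is either p_3/q_3 or the intermediate fraction (k*p_3 + p_2)/(k*q_3 + q_2) with the largest k >= 1 whose denominator stays <= 10; these approach x as k grows, and every other convergent or intermediate fraction in range is farther away.
Largest k: floor((10 - q_2)/q_3) = floor((10 - 4)/5) = 1.
That gives (1*14 + 11)/(1*5 + 4) = 25/9.
Compare the errors: |x - 14/5| = |53*5 - 14*19|/(19*5) = 1/95, and |x - 25/9| = |53*9 - 25*19|/(19*9) = 2/171.
Cross-multiplying, 1*171 = 171 < 190 = 2*95, so 1/95 is smaller: the convergent 14/5 is closer to x than 25/9.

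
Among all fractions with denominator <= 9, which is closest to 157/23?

41/6

Expand x = 157/23 as a continued fraction with the Euclidean algorithm:
  157 = 6*23 + 19, so a_0 = 6.
  23 = 1*19 + 4, so a_1 = 1.
  19 = 4*4 + 3, so a_2 = 4.
  4 = 1*3 + 1, so a_3 = 1.
  3 = 3*1 + 0, so a_4 = 3.
so x = [6; 1, 4, 1, 3].
Convergents (p_i = a_i*p_{i-1} + p_{i-2}, q_i = a_i*q_{i-1} + q_{i-2} with p_{-2}=0, p_{-1}=1, q_{-2}=1, q_{-1}=0), until the denominator exceeds 9:
  i=0: a_0=6, p_0 = 6*1 + 0 = 6, q_0 = 6*0 + 1 = 1.
  i=1: a_1=1, p_1 = 1*6 + 1 = 7, q_1 = 1*1 + 0 = 1.
  i=2: a_2=4, p_2 = 4*7 + 6 = 34, q_2 = 4*1 + 1 = 5.
  i=3: a_3=1, p_3 = 1*34 + 7 = 41, q_3 = 1*5 + 1 = 6.
  i=4: a_4=3, p_4 = 3*41 + 34 = 157, q_4 = 3*6 + 5 = 23.
q_4 = 23 > 9, so the last convergent with denominator <= 9 is p_3/q_3 = 41/6.
The closest fraction with denominator <= 9 is either p_3/q_3 or the intermediate fraction (k*p_3 + p_2)/(k*q_3 + q_2) with the largest k >= 1 whose denominator stays <= 9; these approach x as k grows, and every other convergent or intermediate fraction in range is farther away.
Largest k: floor((9 - q_2)/q_3) = floor((9 - 5)/6) = 0.
Since k = 0, no intermediate fraction beyond p_3/q_3 has denominator <= 9, so the convergent 41/6 is the closest (its error is |157*6 - 41*23|/(23*6) = 1/138).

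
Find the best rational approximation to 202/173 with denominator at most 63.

Expand x = 202/173 as a continued fraction with the Euclidean algorithm:
  202 = 1*173 + 29, so a_0 = 1.
  173 = 5*29 + 28, so a_1 = 5.
  29 = 1*28 + 1, so a_2 = 1.
  28 = 28*1 + 0, so a_3 = 28.
so x = [1; 5, 1, 28].
Convergents (p_i = a_i*p_{i-1} + p_{i-2}, q_i = a_i*q_{i-1} + q_{i-2} with p_{-2}=0, p_{-1}=1, q_{-2}=1, q_{-1}=0), until the denominator exceeds 63:
  i=0: a_0=1, p_0 = 1*1 + 0 = 1, q_0 = 1*0 + 1 = 1.
  i=1: a_1=5, p_1 = 5*1 + 1 = 6, q_1 = 5*1 + 0 = 5.
  i=2: a_2=1, p_2 = 1*6 + 1 = 7, q_2 = 1*5 + 1 = 6.
  i=3: a_3=28, p_3 = 28*7 + 6 = 202, q_3 = 28*6 + 5 = 173.
q_3 = 173 > 63, so the last convergent with denominator <= 63 is p_2/q_2 = 7/6.
The closest fraction with denominator <= 63 is either p_2/q_2 or the intermediate fraction (k*p_2 + p_1)/(k*q_2 + q_1) with the largest k >= 1 whose denominator stays <= 63; these approach x as k grows, and every other convergent or intermediate fraction in range is farther away.
Largest k: floor((63 - q_1)/q_2) = floor((63 - 5)/6) = 9.
That gives (9*7 + 6)/(9*6 + 5) = 69/59.
Compare the errors: |x - 7/6| = |202*6 - 7*173|/(173*6) = 1/1038, and |x - 69/59| = |202*59 - 69*173|/(173*59) = 19/10207.
Cross-multiplying, 1*10207 = 10207 < 19722 = 19*1038, so 1/1038 is smaller: the convergent 7/6 is closer to x than 69/59.

7/6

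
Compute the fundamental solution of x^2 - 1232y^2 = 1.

First expand sqrt(1232) as a continued fraction. With x_i = (sqrt(1232) + m_i)/d_i and (m_0, d_0) = (0, 1): a_0 = floor(sqrt(1232)) = 35, since 35^2 = 1225 <= 1232 < 1296 = 36^2.
Iterate m_{i+1} = d_i*a_i - m_i, d_{i+1} = (1232 - m_{i+1}^2)/d_i, a_{i+1} = floor((a_0 + m_{i+1})/d_{i+1}):
  m_1 = 1*35 - 0 = 35, d_1 = (1232 - 35^2)/1 = 7/1 = 7, a_1 = floor((35 + 35)/7) = 10.
  m_2 = 7*10 - 35 = 35, d_2 = (1232 - 35^2)/7 = 7/7 = 1, a_2 = floor((35 + 35)/1) = 70.
  m_3 = 1*70 - 35 = 35, d_3 = (1232 - 35^2)/1 = 7/1 = 7: (m_3, d_3) = (m_1, d_1) = (35, 7), so from here the quotients repeat a_1, a_2; the period length is 2.
So sqrt(1232) = [35; (10, 70)] with period length k = 2.
k is even, so the fundamental solution of x^2 - 1232y^2 = 1 is (p_{k-1}, q_{k-1}) = (p_1, q_1); compute convergents through index 1.
Convergents (p_i = a_i*p_{i-1} + p_{i-2}, q_i = a_i*q_{i-1} + q_{i-2} with p_{-2}=0, p_{-1}=1, q_{-2}=1, q_{-1}=0):
  i=0: a_0=35, p_0 = 35*1 + 0 = 35, q_0 = 35*0 + 1 = 1.
  i=1: a_1=10, p_1 = 10*35 + 1 = 351, q_1 = 10*1 + 0 = 10.
Check: 351^2 - 1232*10^2 = 123201 - 123200 = 1, so (x, y) = (351, 10) solves the equation, and by the theorem it is the least positive solution.

(x, y) = (351, 10)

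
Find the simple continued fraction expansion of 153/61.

Run the Euclidean algorithm on 153 and 61; the successive quotients are the partial quotients a_0, a_1, ... (each step inverts the fractional part left over by the previous one):
  153 = 2*61 + 31, so a_0 = 2.
  61 = 1*31 + 30, so a_1 = 1.
  31 = 1*30 + 1, so a_2 = 1.
  30 = 30*1 + 0, so a_3 = 30.
The remainder reaches 0 after 4 divisions, so the expansion has 4 partial quotients, read off in order.

[2; 1, 1, 30]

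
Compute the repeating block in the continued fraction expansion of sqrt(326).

[18; (18, 36)]

Write x_i = (sqrt(326) + m_i)/d_i with (m_0, d_0) = (0, 1). a_0 = floor(sqrt(326)) = 18, since 18^2 = 324 <= 326 < 361 = 19^2.
Iterate m_{i+1} = d_i*a_i - m_i, d_{i+1} = (326 - m_{i+1}^2)/d_i, a_{i+1} = floor((a_0 + m_{i+1})/d_{i+1}):
  m_1 = 1*18 - 0 = 18, d_1 = (326 - 18^2)/1 = 2/1 = 2, a_1 = floor((18 + 18)/2) = 18.
  m_2 = 2*18 - 18 = 18, d_2 = (326 - 18^2)/2 = 2/2 = 1, a_2 = floor((18 + 18)/1) = 36.
  m_3 = 1*36 - 18 = 18, d_3 = (326 - 18^2)/1 = 2/1 = 2: (m_3, d_3) = (m_1, d_1) = (18, 2), so from here the quotients repeat a_1, a_2; the period length is 2.
Hence the expansion of sqrt(326) is a_0 = 18 followed by the repeating block 18, 36 (period 2).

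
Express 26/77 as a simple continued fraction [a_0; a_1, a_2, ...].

[0; 2, 1, 25]

Run the Euclidean algorithm on 26 and 77; the successive quotients are the partial quotients a_0, a_1, ... (each step inverts the fractional part left over by the previous one):
  26 = 0*77 + 26, so a_0 = 0.
  77 = 2*26 + 25, so a_1 = 2.
  26 = 1*25 + 1, so a_2 = 1.
  25 = 25*1 + 0, so a_3 = 25.
The remainder reaches 0 after 4 divisions, so the expansion has 4 partial quotients, read off in order.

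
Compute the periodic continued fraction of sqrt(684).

[26; (6, 1, 1, 12, 1, 1, 6, 52)]

Write x_i = (sqrt(684) + m_i)/d_i with (m_0, d_0) = (0, 1). a_0 = floor(sqrt(684)) = 26, since 26^2 = 676 <= 684 < 729 = 27^2.
Iterate m_{i+1} = d_i*a_i - m_i, d_{i+1} = (684 - m_{i+1}^2)/d_i, a_{i+1} = floor((a_0 + m_{i+1})/d_{i+1}):
  m_1 = 1*26 - 0 = 26, d_1 = (684 - 26^2)/1 = 8/1 = 8, a_1 = floor((26 + 26)/8) = 6.
  m_2 = 8*6 - 26 = 22, d_2 = (684 - 22^2)/8 = 200/8 = 25, a_2 = floor((26 + 22)/25) = 1.
  m_3 = 25*1 - 22 = 3, d_3 = (684 - 3^2)/25 = 675/25 = 27, a_3 = floor((26 + 3)/27) = 1.
  m_4 = 27*1 - 3 = 24, d_4 = (684 - 24^2)/27 = 108/27 = 4, a_4 = floor((26 + 24)/4) = 12.
  m_5 = 4*12 - 24 = 24, d_5 = (684 - 24^2)/4 = 108/4 = 27, a_5 = floor((26 + 24)/27) = 1.
  m_6 = 27*1 - 24 = 3, d_6 = (684 - 3^2)/27 = 675/27 = 25, a_6 = floor((26 + 3)/25) = 1.
  m_7 = 25*1 - 3 = 22, d_7 = (684 - 22^2)/25 = 200/25 = 8, a_7 = floor((26 + 22)/8) = 6.
  m_8 = 8*6 - 22 = 26, d_8 = (684 - 26^2)/8 = 8/8 = 1, a_8 = floor((26 + 26)/1) = 52.
  m_9 = 1*52 - 26 = 26, d_9 = (684 - 26^2)/1 = 8/1 = 8: (m_9, d_9) = (m_1, d_1) = (26, 8), so from here the quotients repeat a_1, ..., a_8; the period length is 8.
Hence the expansion of sqrt(684) is a_0 = 26 followed by the repeating block 6, 1, 1, 12, 1, 1, 6, 52 (period 8).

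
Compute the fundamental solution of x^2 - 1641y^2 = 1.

(x, y) = (4375, 108)

First expand sqrt(1641) as a continued fraction. With x_i = (sqrt(1641) + m_i)/d_i and (m_0, d_0) = (0, 1): a_0 = floor(sqrt(1641)) = 40, since 40^2 = 1600 <= 1641 < 1681 = 41^2.
Iterate m_{i+1} = d_i*a_i - m_i, d_{i+1} = (1641 - m_{i+1}^2)/d_i, a_{i+1} = floor((a_0 + m_{i+1})/d_{i+1}):
  m_1 = 1*40 - 0 = 40, d_1 = (1641 - 40^2)/1 = 41/1 = 41, a_1 = floor((40 + 40)/41) = 1.
  m_2 = 41*1 - 40 = 1, d_2 = (1641 - 1^2)/41 = 1640/41 = 40, a_2 = floor((40 + 1)/40) = 1.
  m_3 = 40*1 - 1 = 39, d_3 = (1641 - 39^2)/40 = 120/40 = 3, a_3 = floor((40 + 39)/3) = 26.
  m_4 = 3*26 - 39 = 39, d_4 = (1641 - 39^2)/3 = 120/3 = 40, a_4 = floor((40 + 39)/40) = 1.
  m_5 = 40*1 - 39 = 1, d_5 = (1641 - 1^2)/40 = 1640/40 = 41, a_5 = floor((40 + 1)/41) = 1.
  m_6 = 41*1 - 1 = 40, d_6 = (1641 - 40^2)/41 = 41/41 = 1, a_6 = floor((40 + 40)/1) = 80.
  m_7 = 1*80 - 40 = 40, d_7 = (1641 - 40^2)/1 = 41/1 = 41: (m_7, d_7) = (m_1, d_1) = (40, 41), so from here the quotients repeat a_1, ..., a_6; the period length is 6.
So sqrt(1641) = [40; (1, 1, 26, 1, 1, 80)] with period length k = 6.
k is even, so the fundamental solution of x^2 - 1641y^2 = 1 is (p_{k-1}, q_{k-1}) = (p_5, q_5); compute convergents through index 5.
Convergents (p_i = a_i*p_{i-1} + p_{i-2}, q_i = a_i*q_{i-1} + q_{i-2} with p_{-2}=0, p_{-1}=1, q_{-2}=1, q_{-1}=0):
  i=0: a_0=40, p_0 = 40*1 + 0 = 40, q_0 = 40*0 + 1 = 1.
  i=1: a_1=1, p_1 = 1*40 + 1 = 41, q_1 = 1*1 + 0 = 1.
  i=2: a_2=1, p_2 = 1*41 + 40 = 81, q_2 = 1*1 + 1 = 2.
  i=3: a_3=26, p_3 = 26*81 + 41 = 2147, q_3 = 26*2 + 1 = 53.
  i=4: a_4=1, p_4 = 1*2147 + 81 = 2228, q_4 = 1*53 + 2 = 55.
  i=5: a_5=1, p_5 = 1*2228 + 2147 = 4375, q_5 = 1*55 + 53 = 108.
Check: 4375^2 - 1641*108^2 = 19140625 - 19140624 = 1, so (x, y) = (4375, 108) solves the equation, and by the theorem it is the least positive solution.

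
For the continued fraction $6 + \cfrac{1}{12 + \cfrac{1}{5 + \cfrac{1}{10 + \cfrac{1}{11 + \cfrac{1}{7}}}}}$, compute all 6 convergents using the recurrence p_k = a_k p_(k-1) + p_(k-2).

Using the convergent recurrence p_i = a_i*p_{i-1} + p_{i-2}, q_i = a_i*q_{i-1} + q_{i-2} with p_{-2}=0, p_{-1}=1, q_{-2}=1, q_{-1}=0:
  i=0: a_0=6, p_0 = 6*1 + 0 = 6, q_0 = 6*0 + 1 = 1.
  i=1: a_1=12, p_1 = 12*6 + 1 = 73, q_1 = 12*1 + 0 = 12.
  i=2: a_2=5, p_2 = 5*73 + 6 = 371, q_2 = 5*12 + 1 = 61.
  i=3: a_3=10, p_3 = 10*371 + 73 = 3783, q_3 = 10*61 + 12 = 622.
  i=4: a_4=11, p_4 = 11*3783 + 371 = 41984, q_4 = 11*622 + 61 = 6903.
  i=5: a_5=7, p_5 = 7*41984 + 3783 = 297671, q_5 = 7*6903 + 622 = 48943.

6/1, 73/12, 371/61, 3783/622, 41984/6903, 297671/48943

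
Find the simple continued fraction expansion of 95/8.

[11; 1, 7]

Run the Euclidean algorithm on 95 and 8; the successive quotients are the partial quotients a_0, a_1, ... (each step inverts the fractional part left over by the previous one):
  95 = 11*8 + 7, so a_0 = 11.
  8 = 1*7 + 1, so a_1 = 1.
  7 = 7*1 + 0, so a_2 = 7.
The remainder reaches 0 after 3 divisions, so the expansion has 3 partial quotients, read off in order.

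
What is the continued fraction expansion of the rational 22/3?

Run the Euclidean algorithm on 22 and 3; the successive quotients are the partial quotients a_0, a_1, ... (each step inverts the fractional part left over by the previous one):
  22 = 7*3 + 1, so a_0 = 7.
  3 = 3*1 + 0, so a_1 = 3.
The remainder reaches 0 after 2 divisions, so the expansion has 2 partial quotients, read off in order.

[7; 3]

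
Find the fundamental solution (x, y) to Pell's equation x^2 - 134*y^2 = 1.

(x, y) = (145925, 12606)

First expand sqrt(134) as a continued fraction. With x_i = (sqrt(134) + m_i)/d_i and (m_0, d_0) = (0, 1): a_0 = floor(sqrt(134)) = 11, since 11^2 = 121 <= 134 < 144 = 12^2.
Iterate m_{i+1} = d_i*a_i - m_i, d_{i+1} = (134 - m_{i+1}^2)/d_i, a_{i+1} = floor((a_0 + m_{i+1})/d_{i+1}):
  m_1 = 1*11 - 0 = 11, d_1 = (134 - 11^2)/1 = 13/1 = 13, a_1 = floor((11 + 11)/13) = 1.
  m_2 = 13*1 - 11 = 2, d_2 = (134 - 2^2)/13 = 130/13 = 10, a_2 = floor((11 + 2)/10) = 1.
  m_3 = 10*1 - 2 = 8, d_3 = (134 - 8^2)/10 = 70/10 = 7, a_3 = floor((11 + 8)/7) = 2.
  m_4 = 7*2 - 8 = 6, d_4 = (134 - 6^2)/7 = 98/7 = 14, a_4 = floor((11 + 6)/14) = 1.
  m_5 = 14*1 - 6 = 8, d_5 = (134 - 8^2)/14 = 70/14 = 5, a_5 = floor((11 + 8)/5) = 3.
  m_6 = 5*3 - 8 = 7, d_6 = (134 - 7^2)/5 = 85/5 = 17, a_6 = floor((11 + 7)/17) = 1.
  m_7 = 17*1 - 7 = 10, d_7 = (134 - 10^2)/17 = 34/17 = 2, a_7 = floor((11 + 10)/2) = 10.
  m_8 = 2*10 - 10 = 10, d_8 = (134 - 10^2)/2 = 34/2 = 17, a_8 = floor((11 + 10)/17) = 1.
  m_9 = 17*1 - 10 = 7, d_9 = (134 - 7^2)/17 = 85/17 = 5, a_9 = floor((11 + 7)/5) = 3.
  m_10 = 5*3 - 7 = 8, d_10 = (134 - 8^2)/5 = 70/5 = 14, a_10 = floor((11 + 8)/14) = 1.
  m_11 = 14*1 - 8 = 6, d_11 = (134 - 6^2)/14 = 98/14 = 7, a_11 = floor((11 + 6)/7) = 2.
  m_12 = 7*2 - 6 = 8, d_12 = (134 - 8^2)/7 = 70/7 = 10, a_12 = floor((11 + 8)/10) = 1.
  m_13 = 10*1 - 8 = 2, d_13 = (134 - 2^2)/10 = 130/10 = 13, a_13 = floor((11 + 2)/13) = 1.
  m_14 = 13*1 - 2 = 11, d_14 = (134 - 11^2)/13 = 13/13 = 1, a_14 = floor((11 + 11)/1) = 22.
  m_15 = 1*22 - 11 = 11, d_15 = (134 - 11^2)/1 = 13/1 = 13: (m_15, d_15) = (m_1, d_1) = (11, 13), so from here the quotients repeat a_1, ..., a_14; the period length is 14.
So sqrt(134) = [11; (1, 1, 2, 1, 3, 1, 10, 1, 3, 1, 2, 1, 1, 22)] with period length k = 14.
k is even, so the fundamental solution of x^2 - 134y^2 = 1 is (p_{k-1}, q_{k-1}) = (p_13, q_13); compute convergents through index 13.
Convergents (p_i = a_i*p_{i-1} + p_{i-2}, q_i = a_i*q_{i-1} + q_{i-2} with p_{-2}=0, p_{-1}=1, q_{-2}=1, q_{-1}=0):
  i=0: a_0=11, p_0 = 11*1 + 0 = 11, q_0 = 11*0 + 1 = 1.
  i=1: a_1=1, p_1 = 1*11 + 1 = 12, q_1 = 1*1 + 0 = 1.
  i=2: a_2=1, p_2 = 1*12 + 11 = 23, q_2 = 1*1 + 1 = 2.
  i=3: a_3=2, p_3 = 2*23 + 12 = 58, q_3 = 2*2 + 1 = 5.
  i=4: a_4=1, p_4 = 1*58 + 23 = 81, q_4 = 1*5 + 2 = 7.
  i=5: a_5=3, p_5 = 3*81 + 58 = 301, q_5 = 3*7 + 5 = 26.
  i=6: a_6=1, p_6 = 1*301 + 81 = 382, q_6 = 1*26 + 7 = 33.
  i=7: a_7=10, p_7 = 10*382 + 301 = 4121, q_7 = 10*33 + 26 = 356.
  i=8: a_8=1, p_8 = 1*4121 + 382 = 4503, q_8 = 1*356 + 33 = 389.
  i=9: a_9=3, p_9 = 3*4503 + 4121 = 17630, q_9 = 3*389 + 356 = 1523.
  i=10: a_10=1, p_10 = 1*17630 + 4503 = 22133, q_10 = 1*1523 + 389 = 1912.
  i=11: a_11=2, p_11 = 2*22133 + 17630 = 61896, q_11 = 2*1912 + 1523 = 5347.
  i=12: a_12=1, p_12 = 1*61896 + 22133 = 84029, q_12 = 1*5347 + 1912 = 7259.
  i=13: a_13=1, p_13 = 1*84029 + 61896 = 145925, q_13 = 1*7259 + 5347 = 12606.
Check: 145925^2 - 134*12606^2 = 21294105625 - 21294105624 = 1, so (x, y) = (145925, 12606) solves the equation, and by the theorem it is the least positive solution.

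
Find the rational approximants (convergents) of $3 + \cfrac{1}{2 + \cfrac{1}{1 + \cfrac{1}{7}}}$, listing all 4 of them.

3/1, 7/2, 10/3, 77/23

Using the convergent recurrence p_i = a_i*p_{i-1} + p_{i-2}, q_i = a_i*q_{i-1} + q_{i-2} with p_{-2}=0, p_{-1}=1, q_{-2}=1, q_{-1}=0:
  i=0: a_0=3, p_0 = 3*1 + 0 = 3, q_0 = 3*0 + 1 = 1.
  i=1: a_1=2, p_1 = 2*3 + 1 = 7, q_1 = 2*1 + 0 = 2.
  i=2: a_2=1, p_2 = 1*7 + 3 = 10, q_2 = 1*2 + 1 = 3.
  i=3: a_3=7, p_3 = 7*10 + 7 = 77, q_3 = 7*3 + 2 = 23.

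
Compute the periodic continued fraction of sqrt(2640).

[51; (2, 1, 1, 1, 2, 102)]

Write x_i = (sqrt(2640) + m_i)/d_i with (m_0, d_0) = (0, 1). a_0 = floor(sqrt(2640)) = 51, since 51^2 = 2601 <= 2640 < 2704 = 52^2.
Iterate m_{i+1} = d_i*a_i - m_i, d_{i+1} = (2640 - m_{i+1}^2)/d_i, a_{i+1} = floor((a_0 + m_{i+1})/d_{i+1}):
  m_1 = 1*51 - 0 = 51, d_1 = (2640 - 51^2)/1 = 39/1 = 39, a_1 = floor((51 + 51)/39) = 2.
  m_2 = 39*2 - 51 = 27, d_2 = (2640 - 27^2)/39 = 1911/39 = 49, a_2 = floor((51 + 27)/49) = 1.
  m_3 = 49*1 - 27 = 22, d_3 = (2640 - 22^2)/49 = 2156/49 = 44, a_3 = floor((51 + 22)/44) = 1.
  m_4 = 44*1 - 22 = 22, d_4 = (2640 - 22^2)/44 = 2156/44 = 49, a_4 = floor((51 + 22)/49) = 1.
  m_5 = 49*1 - 22 = 27, d_5 = (2640 - 27^2)/49 = 1911/49 = 39, a_5 = floor((51 + 27)/39) = 2.
  m_6 = 39*2 - 27 = 51, d_6 = (2640 - 51^2)/39 = 39/39 = 1, a_6 = floor((51 + 51)/1) = 102.
  m_7 = 1*102 - 51 = 51, d_7 = (2640 - 51^2)/1 = 39/1 = 39: (m_7, d_7) = (m_1, d_1) = (51, 39), so from here the quotients repeat a_1, ..., a_6; the period length is 6.
Hence the expansion of sqrt(2640) is a_0 = 51 followed by the repeating block 2, 1, 1, 1, 2, 102 (period 6).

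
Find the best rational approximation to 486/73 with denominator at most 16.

Expand x = 486/73 as a continued fraction with the Euclidean algorithm:
  486 = 6*73 + 48, so a_0 = 6.
  73 = 1*48 + 25, so a_1 = 1.
  48 = 1*25 + 23, so a_2 = 1.
  25 = 1*23 + 2, so a_3 = 1.
  23 = 11*2 + 1, so a_4 = 11.
  2 = 2*1 + 0, so a_5 = 2.
so x = [6; 1, 1, 1, 11, 2].
Convergents (p_i = a_i*p_{i-1} + p_{i-2}, q_i = a_i*q_{i-1} + q_{i-2} with p_{-2}=0, p_{-1}=1, q_{-2}=1, q_{-1}=0), until the denominator exceeds 16:
  i=0: a_0=6, p_0 = 6*1 + 0 = 6, q_0 = 6*0 + 1 = 1.
  i=1: a_1=1, p_1 = 1*6 + 1 = 7, q_1 = 1*1 + 0 = 1.
  i=2: a_2=1, p_2 = 1*7 + 6 = 13, q_2 = 1*1 + 1 = 2.
  i=3: a_3=1, p_3 = 1*13 + 7 = 20, q_3 = 1*2 + 1 = 3.
  i=4: a_4=11, p_4 = 11*20 + 13 = 233, q_4 = 11*3 + 2 = 35.
q_4 = 35 > 16, so the last convergent with denominator <= 16 is p_3/q_3 = 20/3.
The closest fraction with denominator <= 16 is either p_3/q_3 or the intermediate fraction (k*p_3 + p_2)/(k*q_3 + q_2) with the largest k >= 1 whose denominator stays <= 16; these approach x as k grows, and every other convergent or intermediate fraction in range is farther away.
Largest k: floor((16 - q_2)/q_3) = floor((16 - 2)/3) = 4.
That gives (4*20 + 13)/(4*3 + 2) = 93/14.
Compare the errors: |x - 20/3| = |486*3 - 20*73|/(73*3) = 2/219, and |x - 93/14| = |486*14 - 93*73|/(73*14) = 15/1022.
Cross-multiplying, 2*1022 = 2044 < 3285 = 15*219, so 2/219 is smaller: the convergent 20/3 is closer to x than 93/14.

20/3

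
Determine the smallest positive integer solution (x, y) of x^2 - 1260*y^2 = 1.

(x, y) = (71, 2)

First expand sqrt(1260) as a continued fraction. With x_i = (sqrt(1260) + m_i)/d_i and (m_0, d_0) = (0, 1): a_0 = floor(sqrt(1260)) = 35, since 35^2 = 1225 <= 1260 < 1296 = 36^2.
Iterate m_{i+1} = d_i*a_i - m_i, d_{i+1} = (1260 - m_{i+1}^2)/d_i, a_{i+1} = floor((a_0 + m_{i+1})/d_{i+1}):
  m_1 = 1*35 - 0 = 35, d_1 = (1260 - 35^2)/1 = 35/1 = 35, a_1 = floor((35 + 35)/35) = 2.
  m_2 = 35*2 - 35 = 35, d_2 = (1260 - 35^2)/35 = 35/35 = 1, a_2 = floor((35 + 35)/1) = 70.
  m_3 = 1*70 - 35 = 35, d_3 = (1260 - 35^2)/1 = 35/1 = 35: (m_3, d_3) = (m_1, d_1) = (35, 35), so from here the quotients repeat a_1, a_2; the period length is 2.
So sqrt(1260) = [35; (2, 70)] with period length k = 2.
k is even, so the fundamental solution of x^2 - 1260y^2 = 1 is (p_{k-1}, q_{k-1}) = (p_1, q_1); compute convergents through index 1.
Convergents (p_i = a_i*p_{i-1} + p_{i-2}, q_i = a_i*q_{i-1} + q_{i-2} with p_{-2}=0, p_{-1}=1, q_{-2}=1, q_{-1}=0):
  i=0: a_0=35, p_0 = 35*1 + 0 = 35, q_0 = 35*0 + 1 = 1.
  i=1: a_1=2, p_1 = 2*35 + 1 = 71, q_1 = 2*1 + 0 = 2.
Check: 71^2 - 1260*2^2 = 5041 - 5040 = 1, so (x, y) = (71, 2) solves the equation, and by the theorem it is the least positive solution.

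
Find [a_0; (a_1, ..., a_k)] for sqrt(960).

[30; (1, 60)]

Write x_i = (sqrt(960) + m_i)/d_i with (m_0, d_0) = (0, 1). a_0 = floor(sqrt(960)) = 30, since 30^2 = 900 <= 960 < 961 = 31^2.
Iterate m_{i+1} = d_i*a_i - m_i, d_{i+1} = (960 - m_{i+1}^2)/d_i, a_{i+1} = floor((a_0 + m_{i+1})/d_{i+1}):
  m_1 = 1*30 - 0 = 30, d_1 = (960 - 30^2)/1 = 60/1 = 60, a_1 = floor((30 + 30)/60) = 1.
  m_2 = 60*1 - 30 = 30, d_2 = (960 - 30^2)/60 = 60/60 = 1, a_2 = floor((30 + 30)/1) = 60.
  m_3 = 1*60 - 30 = 30, d_3 = (960 - 30^2)/1 = 60/1 = 60: (m_3, d_3) = (m_1, d_1) = (30, 60), so from here the quotients repeat a_1, a_2; the period length is 2.
Hence the expansion of sqrt(960) is a_0 = 30 followed by the repeating block 1, 60 (period 2).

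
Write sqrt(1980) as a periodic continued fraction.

Write x_i = (sqrt(1980) + m_i)/d_i with (m_0, d_0) = (0, 1). a_0 = floor(sqrt(1980)) = 44, since 44^2 = 1936 <= 1980 < 2025 = 45^2.
Iterate m_{i+1} = d_i*a_i - m_i, d_{i+1} = (1980 - m_{i+1}^2)/d_i, a_{i+1} = floor((a_0 + m_{i+1})/d_{i+1}):
  m_1 = 1*44 - 0 = 44, d_1 = (1980 - 44^2)/1 = 44/1 = 44, a_1 = floor((44 + 44)/44) = 2.
  m_2 = 44*2 - 44 = 44, d_2 = (1980 - 44^2)/44 = 44/44 = 1, a_2 = floor((44 + 44)/1) = 88.
  m_3 = 1*88 - 44 = 44, d_3 = (1980 - 44^2)/1 = 44/1 = 44: (m_3, d_3) = (m_1, d_1) = (44, 44), so from here the quotients repeat a_1, a_2; the period length is 2.
Hence the expansion of sqrt(1980) is a_0 = 44 followed by the repeating block 2, 88 (period 2).

[44; (2, 88)]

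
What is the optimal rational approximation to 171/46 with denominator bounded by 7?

Expand x = 171/46 as a continued fraction with the Euclidean algorithm:
  171 = 3*46 + 33, so a_0 = 3.
  46 = 1*33 + 13, so a_1 = 1.
  33 = 2*13 + 7, so a_2 = 2.
  13 = 1*7 + 6, so a_3 = 1.
  7 = 1*6 + 1, so a_4 = 1.
  6 = 6*1 + 0, so a_5 = 6.
so x = [3; 1, 2, 1, 1, 6].
Convergents (p_i = a_i*p_{i-1} + p_{i-2}, q_i = a_i*q_{i-1} + q_{i-2} with p_{-2}=0, p_{-1}=1, q_{-2}=1, q_{-1}=0), until the denominator exceeds 7:
  i=0: a_0=3, p_0 = 3*1 + 0 = 3, q_0 = 3*0 + 1 = 1.
  i=1: a_1=1, p_1 = 1*3 + 1 = 4, q_1 = 1*1 + 0 = 1.
  i=2: a_2=2, p_2 = 2*4 + 3 = 11, q_2 = 2*1 + 1 = 3.
  i=3: a_3=1, p_3 = 1*11 + 4 = 15, q_3 = 1*3 + 1 = 4.
  i=4: a_4=1, p_4 = 1*15 + 11 = 26, q_4 = 1*4 + 3 = 7.
  i=5: a_5=6, p_5 = 6*26 + 15 = 171, q_5 = 6*7 + 4 = 46.
q_5 = 46 > 7, so the last convergent with denominator <= 7 is p_4/q_4 = 26/7.
The closest fraction with denominator <= 7 is either p_4/q_4 or the intermediate fraction (k*p_4 + p_3)/(k*q_4 + q_3) with the largest k >= 1 whose denominator stays <= 7; these approach x as k grows, and every other convergent or intermediate fraction in range is farther away.
Largest k: floor((7 - q_3)/q_4) = floor((7 - 4)/7) = 0.
Since k = 0, no intermediate fraction beyond p_4/q_4 has denominator <= 7, so the convergent 26/7 is the closest (its error is |171*7 - 26*46|/(46*7) = 1/322).

26/7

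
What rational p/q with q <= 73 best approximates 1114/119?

Expand x = 1114/119 as a continued fraction with the Euclidean algorithm:
  1114 = 9*119 + 43, so a_0 = 9.
  119 = 2*43 + 33, so a_1 = 2.
  43 = 1*33 + 10, so a_2 = 1.
  33 = 3*10 + 3, so a_3 = 3.
  10 = 3*3 + 1, so a_4 = 3.
  3 = 3*1 + 0, so a_5 = 3.
so x = [9; 2, 1, 3, 3, 3].
Convergents (p_i = a_i*p_{i-1} + p_{i-2}, q_i = a_i*q_{i-1} + q_{i-2} with p_{-2}=0, p_{-1}=1, q_{-2}=1, q_{-1}=0), until the denominator exceeds 73:
  i=0: a_0=9, p_0 = 9*1 + 0 = 9, q_0 = 9*0 + 1 = 1.
  i=1: a_1=2, p_1 = 2*9 + 1 = 19, q_1 = 2*1 + 0 = 2.
  i=2: a_2=1, p_2 = 1*19 + 9 = 28, q_2 = 1*2 + 1 = 3.
  i=3: a_3=3, p_3 = 3*28 + 19 = 103, q_3 = 3*3 + 2 = 11.
  i=4: a_4=3, p_4 = 3*103 + 28 = 337, q_4 = 3*11 + 3 = 36.
  i=5: a_5=3, p_5 = 3*337 + 103 = 1114, q_5 = 3*36 + 11 = 119.
q_5 = 119 > 73, so the last convergent with denominator <= 73 is p_4/q_4 = 337/36.
The closest fraction with denominator <= 73 is either p_4/q_4 or the intermediate fraction (k*p_4 + p_3)/(k*q_4 + q_3) with the largest k >= 1 whose denominator stays <= 73; these approach x as k grows, and every other convergent or intermediate fraction in range is farther away.
Largest k: floor((73 - q_3)/q_4) = floor((73 - 11)/36) = 1.
That gives (1*337 + 103)/(1*36 + 11) = 440/47.
Compare the errors: |x - 337/36| = |1114*36 - 337*119|/(119*36) = 1/4284, and |x - 440/47| = |1114*47 - 440*119|/(119*47) = 2/5593.
Cross-multiplying, 1*5593 = 5593 < 8568 = 2*4284, so 1/4284 is smaller: the convergent 337/36 is closer to x than 440/47.

337/36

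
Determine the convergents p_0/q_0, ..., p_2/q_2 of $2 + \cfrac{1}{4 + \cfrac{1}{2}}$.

2/1, 9/4, 20/9

Using the convergent recurrence p_i = a_i*p_{i-1} + p_{i-2}, q_i = a_i*q_{i-1} + q_{i-2} with p_{-2}=0, p_{-1}=1, q_{-2}=1, q_{-1}=0:
  i=0: a_0=2, p_0 = 2*1 + 0 = 2, q_0 = 2*0 + 1 = 1.
  i=1: a_1=4, p_1 = 4*2 + 1 = 9, q_1 = 4*1 + 0 = 4.
  i=2: a_2=2, p_2 = 2*9 + 2 = 20, q_2 = 2*4 + 1 = 9.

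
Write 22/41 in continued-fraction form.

Run the Euclidean algorithm on 22 and 41; the successive quotients are the partial quotients a_0, a_1, ... (each step inverts the fractional part left over by the previous one):
  22 = 0*41 + 22, so a_0 = 0.
  41 = 1*22 + 19, so a_1 = 1.
  22 = 1*19 + 3, so a_2 = 1.
  19 = 6*3 + 1, so a_3 = 6.
  3 = 3*1 + 0, so a_4 = 3.
The remainder reaches 0 after 5 divisions, so the expansion has 5 partial quotients, read off in order.

[0; 1, 1, 6, 3]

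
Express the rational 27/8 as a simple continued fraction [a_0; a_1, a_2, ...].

[3; 2, 1, 2]

Run the Euclidean algorithm on 27 and 8; the successive quotients are the partial quotients a_0, a_1, ... (each step inverts the fractional part left over by the previous one):
  27 = 3*8 + 3, so a_0 = 3.
  8 = 2*3 + 2, so a_1 = 2.
  3 = 1*2 + 1, so a_2 = 1.
  2 = 2*1 + 0, so a_3 = 2.
The remainder reaches 0 after 4 divisions, so the expansion has 4 partial quotients, read off in order.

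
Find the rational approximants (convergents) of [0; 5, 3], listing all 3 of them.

Using the convergent recurrence p_i = a_i*p_{i-1} + p_{i-2}, q_i = a_i*q_{i-1} + q_{i-2} with p_{-2}=0, p_{-1}=1, q_{-2}=1, q_{-1}=0:
  i=0: a_0=0, p_0 = 0*1 + 0 = 0, q_0 = 0*0 + 1 = 1.
  i=1: a_1=5, p_1 = 5*0 + 1 = 1, q_1 = 5*1 + 0 = 5.
  i=2: a_2=3, p_2 = 3*1 + 0 = 3, q_2 = 3*5 + 1 = 16.

0/1, 1/5, 3/16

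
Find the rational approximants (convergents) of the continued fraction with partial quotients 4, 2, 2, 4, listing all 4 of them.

4/1, 9/2, 22/5, 97/22

Using the convergent recurrence p_i = a_i*p_{i-1} + p_{i-2}, q_i = a_i*q_{i-1} + q_{i-2} with p_{-2}=0, p_{-1}=1, q_{-2}=1, q_{-1}=0:
  i=0: a_0=4, p_0 = 4*1 + 0 = 4, q_0 = 4*0 + 1 = 1.
  i=1: a_1=2, p_1 = 2*4 + 1 = 9, q_1 = 2*1 + 0 = 2.
  i=2: a_2=2, p_2 = 2*9 + 4 = 22, q_2 = 2*2 + 1 = 5.
  i=3: a_3=4, p_3 = 4*22 + 9 = 97, q_3 = 4*5 + 2 = 22.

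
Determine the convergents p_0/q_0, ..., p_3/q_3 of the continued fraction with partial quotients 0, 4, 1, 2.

0/1, 1/4, 1/5, 3/14

Using the convergent recurrence p_i = a_i*p_{i-1} + p_{i-2}, q_i = a_i*q_{i-1} + q_{i-2} with p_{-2}=0, p_{-1}=1, q_{-2}=1, q_{-1}=0:
  i=0: a_0=0, p_0 = 0*1 + 0 = 0, q_0 = 0*0 + 1 = 1.
  i=1: a_1=4, p_1 = 4*0 + 1 = 1, q_1 = 4*1 + 0 = 4.
  i=2: a_2=1, p_2 = 1*1 + 0 = 1, q_2 = 1*4 + 1 = 5.
  i=3: a_3=2, p_3 = 2*1 + 1 = 3, q_3 = 2*5 + 4 = 14.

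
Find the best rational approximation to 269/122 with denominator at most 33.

64/29

Expand x = 269/122 as a continued fraction with the Euclidean algorithm:
  269 = 2*122 + 25, so a_0 = 2.
  122 = 4*25 + 22, so a_1 = 4.
  25 = 1*22 + 3, so a_2 = 1.
  22 = 7*3 + 1, so a_3 = 7.
  3 = 3*1 + 0, so a_4 = 3.
so x = [2; 4, 1, 7, 3].
Convergents (p_i = a_i*p_{i-1} + p_{i-2}, q_i = a_i*q_{i-1} + q_{i-2} with p_{-2}=0, p_{-1}=1, q_{-2}=1, q_{-1}=0), until the denominator exceeds 33:
  i=0: a_0=2, p_0 = 2*1 + 0 = 2, q_0 = 2*0 + 1 = 1.
  i=1: a_1=4, p_1 = 4*2 + 1 = 9, q_1 = 4*1 + 0 = 4.
  i=2: a_2=1, p_2 = 1*9 + 2 = 11, q_2 = 1*4 + 1 = 5.
  i=3: a_3=7, p_3 = 7*11 + 9 = 86, q_3 = 7*5 + 4 = 39.
q_3 = 39 > 33, so the last convergent with denominator <= 33 is p_2/q_2 = 11/5.
The closest fraction with denominator <= 33 is either p_2/q_2 or the intermediate fraction (k*p_2 + p_1)/(k*q_2 + q_1) with the largest k >= 1 whose denominator stays <= 33; these approach x as k grows, and every other convergent or intermediate fraction in range is farther away.
Largest k: floor((33 - q_1)/q_2) = floor((33 - 4)/5) = 5.
That gives (5*11 + 9)/(5*5 + 4) = 64/29.
Compare the errors: |x - 11/5| = |269*5 - 11*122|/(122*5) = 3/610, and |x - 64/29| = |269*29 - 64*122|/(122*29) = 7/3538.
Cross-multiplying, 7*610 = 4270 < 10614 = 3*3538, so 7/3538 is smaller: the intermediate fraction 64/29 is closer to x than 11/5.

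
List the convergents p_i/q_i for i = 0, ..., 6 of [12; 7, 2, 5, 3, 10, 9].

12/1, 85/7, 182/15, 995/82, 3167/261, 32665/2692, 297152/24489

Using the convergent recurrence p_i = a_i*p_{i-1} + p_{i-2}, q_i = a_i*q_{i-1} + q_{i-2} with p_{-2}=0, p_{-1}=1, q_{-2}=1, q_{-1}=0:
  i=0: a_0=12, p_0 = 12*1 + 0 = 12, q_0 = 12*0 + 1 = 1.
  i=1: a_1=7, p_1 = 7*12 + 1 = 85, q_1 = 7*1 + 0 = 7.
  i=2: a_2=2, p_2 = 2*85 + 12 = 182, q_2 = 2*7 + 1 = 15.
  i=3: a_3=5, p_3 = 5*182 + 85 = 995, q_3 = 5*15 + 7 = 82.
  i=4: a_4=3, p_4 = 3*995 + 182 = 3167, q_4 = 3*82 + 15 = 261.
  i=5: a_5=10, p_5 = 10*3167 + 995 = 32665, q_5 = 10*261 + 82 = 2692.
  i=6: a_6=9, p_6 = 9*32665 + 3167 = 297152, q_6 = 9*2692 + 261 = 24489.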